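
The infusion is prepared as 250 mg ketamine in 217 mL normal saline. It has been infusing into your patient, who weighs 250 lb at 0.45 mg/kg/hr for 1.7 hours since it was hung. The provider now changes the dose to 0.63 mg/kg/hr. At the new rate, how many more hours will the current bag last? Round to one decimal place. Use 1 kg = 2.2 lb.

Initial rate:
Weight = 250 lb ÷ 2.2 lb/kg = 113.6364 kg
Dose = 0.45 mg/kg/hr × 113.6364 kg = 51.13636 mg/hr
Concentration = 250 mg ÷ 217 mL = 1.152074 mg/mL
Rate = 51.13636 mg/hr ÷ 1.152074 mg/mL = 44.38636 mL/hr
Volume infused so far = 44.38636 mL/hr × 1.7 hr = 75.45682 mL
Volume remaining = 217 − 75.45682 = 141.5432 mL
New rate:
Dose = 0.63 mg/kg/hr × 113.6364 kg = 71.59091 mg/hr
Rate = 71.59091 mg/hr ÷ 1.152074 mg/mL = 62.14091 mL/hr
Time remaining = 141.5432 mL ÷ 62.14091 mL/hr = 2.277778 hr

2.3 hours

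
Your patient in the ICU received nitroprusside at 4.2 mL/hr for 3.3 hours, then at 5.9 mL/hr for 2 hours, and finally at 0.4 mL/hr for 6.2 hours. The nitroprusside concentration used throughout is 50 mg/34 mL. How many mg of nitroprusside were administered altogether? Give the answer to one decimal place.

41.4 mg

Concentration = 50 mg ÷ 34 mL = 1.470588 mg/mL
Stage 1: 4.2 mL/hr × 3.3 hr = 13.86 mL → 13.86 mL × 1.470588 mg/mL = 20.38235 mg
Stage 2: 5.9 mL/hr × 2 hr = 11.8 mL → 11.8 mL × 1.470588 mg/mL = 17.35294 mg
Stage 3: 0.4 mL/hr × 6.2 hr = 2.48 mL → 2.48 mL × 1.470588 mg/mL = 3.647059 mg
Total = 20.38235 + 17.35294 + 3.647059 = 41.38235 mg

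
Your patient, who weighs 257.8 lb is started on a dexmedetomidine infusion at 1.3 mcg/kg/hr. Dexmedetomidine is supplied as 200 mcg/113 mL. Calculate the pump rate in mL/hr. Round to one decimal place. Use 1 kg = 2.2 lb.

Weight = 257.8 lb ÷ 2.2 lb/kg = 117.1818 kg
Dose = 1.3 mcg/kg/hr × 117.1818 kg = 152.3364 mcg/hr
Concentration = 200 mcg ÷ 113 mL = 1.769912 mcg/mL
Rate = 152.3364 mcg/hr ÷ 1.769912 mcg/mL = 86.07005 mL/hr

86.1 mL/hr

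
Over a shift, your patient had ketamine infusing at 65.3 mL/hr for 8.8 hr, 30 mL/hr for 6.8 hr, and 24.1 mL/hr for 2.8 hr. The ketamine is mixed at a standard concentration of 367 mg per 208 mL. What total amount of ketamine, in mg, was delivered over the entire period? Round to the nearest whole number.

Concentration = 367 mg ÷ 208 mL = 1.764423 mg/mL
Stage 1: 65.3 mL/hr × 8.8 hr = 574.64 mL → 574.64 mL × 1.764423 mg/mL = 1013.908 mg
Stage 2: 30 mL/hr × 6.8 hr = 204 mL → 204 mL × 1.764423 mg/mL = 359.9423 mg
Stage 3: 24.1 mL/hr × 2.8 hr = 67.48 mL → 67.48 mL × 1.764423 mg/mL = 119.0633 mg
Total = 1013.908 + 359.9423 + 119.0633 = 1492.914 mg

1493 mg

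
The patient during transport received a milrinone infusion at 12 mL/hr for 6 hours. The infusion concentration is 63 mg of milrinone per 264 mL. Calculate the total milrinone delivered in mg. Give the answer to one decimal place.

Concentration = 63 mg ÷ 264 mL = 0.2386364 mg/mL = 238.6364 mcg/mL
Drug rate = 12 mL/hr × 238.6364 mcg/mL = 2863.636 mcg/hr
Total = 2863.636 mcg/hr × 6 hr = 17181.82 mcg = 17.18182 mg

17.2 mg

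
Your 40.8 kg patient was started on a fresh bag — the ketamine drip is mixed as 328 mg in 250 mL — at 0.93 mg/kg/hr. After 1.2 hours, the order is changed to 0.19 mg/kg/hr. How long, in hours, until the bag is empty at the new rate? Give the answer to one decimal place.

36.4 hours

Initial rate:
Dose = 0.93 mg/kg/hr × 40.8 kg = 37.944 mg/hr
Concentration = 328 mg ÷ 250 mL = 1.312 mg/mL
Rate = 37.944 mg/hr ÷ 1.312 mg/mL = 28.92073 mL/hr
Volume infused so far = 28.92073 mL/hr × 1.2 hr = 34.70488 mL
Volume remaining = 250 − 34.70488 = 215.2951 mL
New rate:
Dose = 0.19 mg/kg/hr × 40.8 kg = 7.752 mg/hr
Rate = 7.752 mg/hr ÷ 1.312 mg/mL = 5.908537 mL/hr
Time remaining = 215.2951 mL ÷ 5.908537 mL/hr = 36.43798 hr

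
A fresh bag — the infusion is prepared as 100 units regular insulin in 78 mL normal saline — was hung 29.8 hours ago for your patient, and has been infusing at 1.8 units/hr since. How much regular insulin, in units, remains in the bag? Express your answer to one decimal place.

46.4 units

Concentration = 100 units ÷ 78 mL = 1.282051 units/mL
Rate = 1.8 units/hr ÷ 1.282051 units/mL = 1.404 mL/hr
Volume infused = 1.404 mL/hr × 29.8 hr = 41.8392 mL
Volume remaining = 78 − 41.8392 = 36.1608 mL
Drug remaining = 36.1608 mL × 1.282051 units/mL = 46.36 units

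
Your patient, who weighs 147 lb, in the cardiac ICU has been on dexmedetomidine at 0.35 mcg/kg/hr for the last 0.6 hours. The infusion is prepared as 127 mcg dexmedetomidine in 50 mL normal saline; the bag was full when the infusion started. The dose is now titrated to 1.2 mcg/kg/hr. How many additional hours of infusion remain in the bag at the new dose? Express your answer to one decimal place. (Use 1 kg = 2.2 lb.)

Initial rate:
Weight = 147 lb ÷ 2.2 lb/kg = 66.81818 kg
Dose = 0.35 mcg/kg/hr × 66.81818 kg = 23.38636 mcg/hr
Concentration = 127 mcg ÷ 50 mL = 2.54 mcg/mL
Rate = 23.38636 mcg/hr ÷ 2.54 mcg/mL = 9.20723 mL/hr
Volume infused so far = 9.20723 mL/hr × 0.6 hr = 5.524338 mL
Volume remaining = 50 − 5.524338 = 44.47566 mL
New rate:
Dose = 1.2 mcg/kg/hr × 66.81818 kg = 80.18182 mcg/hr
Rate = 80.18182 mcg/hr ÷ 2.54 mcg/mL = 31.56764 mL/hr
Time remaining = 44.47566 mL ÷ 31.56764 mL/hr = 1.4089 hr

1.4 hours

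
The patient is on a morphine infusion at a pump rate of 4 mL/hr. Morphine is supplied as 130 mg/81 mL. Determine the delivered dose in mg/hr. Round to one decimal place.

Concentration = 130 mg ÷ 81 mL = 1.604938 mg/mL
Drug rate = 4 mL/hr × 1.604938 mg/mL = 6.419753 mg/hr

6.4 mg/hr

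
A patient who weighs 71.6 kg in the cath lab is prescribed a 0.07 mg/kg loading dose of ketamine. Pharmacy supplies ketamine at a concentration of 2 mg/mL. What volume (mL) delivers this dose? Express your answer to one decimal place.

2.5 mL

Dose = 0.07 mg/kg × 71.6 kg = 5.012 mg
Volume = 5.012 mg ÷ 2 mg/mL = 2.506 mL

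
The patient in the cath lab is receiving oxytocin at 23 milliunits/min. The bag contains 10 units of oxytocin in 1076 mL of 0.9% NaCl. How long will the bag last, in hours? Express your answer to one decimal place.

7.2 hours

23 milliunits/min × 60 min/hr = 1380 milliunits/hr
Concentration = 10 units ÷ 1076 mL = 0.00929368 units/mL = 9.29368 milliunits/mL
Rate = 1380 milliunits/hr ÷ 9.29368 milliunits/mL = 148.488 mL/hr
Duration = 1076 mL ÷ 148.488 mL/hr = 7.246377 hr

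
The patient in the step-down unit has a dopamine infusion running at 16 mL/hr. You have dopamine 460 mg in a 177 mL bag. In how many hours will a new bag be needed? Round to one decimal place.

Duration = 177 mL ÷ 16 mL/hr = 11.0625 hr

11.1 hours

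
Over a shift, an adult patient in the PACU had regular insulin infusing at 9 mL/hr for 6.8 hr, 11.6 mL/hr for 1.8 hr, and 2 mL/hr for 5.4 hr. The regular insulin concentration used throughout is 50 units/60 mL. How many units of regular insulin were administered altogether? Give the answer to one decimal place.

77.4 units

Concentration = 50 units ÷ 60 mL = 0.8333333 units/mL
Stage 1: 9 mL/hr × 6.8 hr = 61.2 mL → 61.2 mL × 0.8333333 units/mL = 51 units
Stage 2: 11.6 mL/hr × 1.8 hr = 20.88 mL → 20.88 mL × 0.8333333 units/mL = 17.4 units
Stage 3: 2 mL/hr × 5.4 hr = 10.8 mL → 10.8 mL × 0.8333333 units/mL = 9 units
Total = 51 + 17.4 + 9 = 77.4 units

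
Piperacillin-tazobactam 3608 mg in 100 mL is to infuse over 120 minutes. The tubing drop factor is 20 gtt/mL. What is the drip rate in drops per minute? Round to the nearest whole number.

100 mL ÷ (120 min) = 0.8333333 mL/min
0.8333333 mL/min × 20 gtt/mL = 16.66667 gtt/min

17 gtt/min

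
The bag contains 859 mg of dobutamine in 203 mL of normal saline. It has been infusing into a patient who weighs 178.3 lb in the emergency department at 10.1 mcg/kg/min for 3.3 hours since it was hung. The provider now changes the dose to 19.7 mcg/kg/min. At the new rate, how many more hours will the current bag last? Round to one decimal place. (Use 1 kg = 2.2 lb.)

7.3 hours

Initial rate:
Weight = 178.3 lb ÷ 2.2 lb/kg = 81.04545 kg
Dose = 10.1 mcg/kg/min × 81.04545 kg = 818.5591 mcg/min
818.5591 mcg/min × 60 min/hr = 49113.55 mcg/hr
Concentration = 859 mg ÷ 203 mL = 4.231527 mg/mL = 4231.527 mcg/mL
Rate = 49113.55 mcg/hr ÷ 4231.527 mcg/mL = 11.60658 mL/hr
Volume infused so far = 11.60658 mL/hr × 3.3 hr = 38.3017 mL
Volume remaining = 203 − 38.3017 = 164.6983 mL
New rate:
Dose = 19.7 mcg/kg/min × 81.04545 kg = 1596.595 mcg/min
1596.595 mcg/min × 60 min/hr = 95795.73 mcg/hr
Rate = 95795.73 mcg/hr ÷ 4231.527 mcg/mL = 22.63857 mL/hr
Time remaining = 164.6983 mL ÷ 22.63857 mL/hr = 7.275119 hr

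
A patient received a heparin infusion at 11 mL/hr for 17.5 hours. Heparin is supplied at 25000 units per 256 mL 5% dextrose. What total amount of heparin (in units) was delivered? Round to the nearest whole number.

Concentration = 25000 units ÷ 256 mL = 97.65625 units/mL
Drug rate = 11 mL/hr × 97.65625 units/mL = 1074.219 units/hr
Total = 1074.219 units/hr × 17.5 hr = 18798.83 units

18799 units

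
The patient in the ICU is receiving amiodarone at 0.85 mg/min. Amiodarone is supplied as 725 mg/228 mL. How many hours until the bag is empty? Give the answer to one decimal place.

0.85 mg/min × 60 min/hr = 51 mg/hr
Concentration = 725 mg ÷ 228 mL = 3.179825 mg/mL
Rate = 51 mg/hr ÷ 3.179825 mg/mL = 16.03862 mL/hr
Duration = 228 mL ÷ 16.03862 mL/hr = 14.21569 hr

14.2 hours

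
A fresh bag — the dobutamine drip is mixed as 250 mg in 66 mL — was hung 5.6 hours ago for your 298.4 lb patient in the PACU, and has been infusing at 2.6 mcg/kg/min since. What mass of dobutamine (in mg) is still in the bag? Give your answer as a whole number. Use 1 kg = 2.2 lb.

132 mg

Weight = 298.4 lb ÷ 2.2 lb/kg = 135.6364 kg
Dose = 2.6 mcg/kg/min × 135.6364 kg = 352.6545 mcg/min
352.6545 mcg/min × 60 min/hr = 21159.27 mcg/hr
Concentration = 250 mg ÷ 66 mL = 3.787879 mg/mL = 3787.879 mcg/mL
Rate = 21159.27 mcg/hr ÷ 3787.879 mcg/mL = 5.586048 mL/hr
Volume infused = 5.586048 mL/hr × 5.6 hr = 31.28187 mL
Volume remaining = 66 − 31.28187 = 34.71813 mL
Drug remaining = 34.71813 mL × 3787.879 mcg/mL = 131508.1 mcg = 131.5081 mg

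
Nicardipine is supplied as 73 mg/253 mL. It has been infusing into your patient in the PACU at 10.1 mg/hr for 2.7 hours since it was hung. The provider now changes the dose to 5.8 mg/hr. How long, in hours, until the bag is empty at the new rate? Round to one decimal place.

7.9 hours

Initial rate:
Concentration = 73 mg ÷ 253 mL = 0.2885375 mg/mL
Rate = 10.1 mg/hr ÷ 0.2885375 mg/mL = 35.00411 mL/hr
Volume infused so far = 35.00411 mL/hr × 2.7 hr = 94.5111 mL
Volume remaining = 253 − 94.5111 = 158.4889 mL
New rate:
Rate = 5.8 mg/hr ÷ 0.2885375 mg/mL = 20.10137 mL/hr
Time remaining = 158.4889 mL ÷ 20.10137 mL/hr = 7.884483 hr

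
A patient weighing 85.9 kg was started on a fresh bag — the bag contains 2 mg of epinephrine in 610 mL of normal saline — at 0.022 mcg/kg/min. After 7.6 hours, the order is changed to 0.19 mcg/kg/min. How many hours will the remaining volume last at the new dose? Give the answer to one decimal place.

Initial rate:
Dose = 0.022 mcg/kg/min × 85.9 kg = 1.8898 mcg/min
1.8898 mcg/min × 60 min/hr = 113.388 mcg/hr
Concentration = 2 mg ÷ 610 mL = 0.003278689 mg/mL = 3.278689 mcg/mL
Rate = 113.388 mcg/hr ÷ 3.278689 mcg/mL = 34.58334 mL/hr
Volume infused so far = 34.58334 mL/hr × 7.6 hr = 262.8334 mL
Volume remaining = 610 − 262.8334 = 347.1666 mL
New rate:
Dose = 0.19 mcg/kg/min × 85.9 kg = 16.321 mcg/min
16.321 mcg/min × 60 min/hr = 979.26 mcg/hr
Rate = 979.26 mcg/hr ÷ 3.278689 mcg/mL = 298.6743 mL/hr
Time remaining = 347.1666 mL ÷ 298.6743 mL/hr = 1.162359 hr

1.2 hours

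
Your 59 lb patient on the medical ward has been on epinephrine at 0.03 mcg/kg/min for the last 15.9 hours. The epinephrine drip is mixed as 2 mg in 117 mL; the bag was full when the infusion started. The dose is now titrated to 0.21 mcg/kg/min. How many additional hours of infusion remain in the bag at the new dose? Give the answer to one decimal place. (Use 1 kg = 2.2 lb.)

Initial rate:
Weight = 59 lb ÷ 2.2 lb/kg = 26.81818 kg
Dose = 0.03 mcg/kg/min × 26.81818 kg = 0.8045455 mcg/min
0.8045455 mcg/min × 60 min/hr = 48.27273 mcg/hr
Concentration = 2 mg ÷ 117 mL = 0.01709402 mg/mL = 17.09402 mcg/mL
Rate = 48.27273 mcg/hr ÷ 17.09402 mcg/mL = 2.823955 mL/hr
Volume infused so far = 2.823955 mL/hr × 15.9 hr = 44.90088 mL
Volume remaining = 117 − 44.90088 = 72.09912 mL
New rate:
Dose = 0.21 mcg/kg/min × 26.81818 kg = 5.631818 mcg/min
5.631818 mcg/min × 60 min/hr = 337.9091 mcg/hr
Rate = 337.9091 mcg/hr ÷ 17.09402 mcg/mL = 19.76768 mL/hr
Time remaining = 72.09912 mL ÷ 19.76768 mL/hr = 3.647323 hr

3.6 hours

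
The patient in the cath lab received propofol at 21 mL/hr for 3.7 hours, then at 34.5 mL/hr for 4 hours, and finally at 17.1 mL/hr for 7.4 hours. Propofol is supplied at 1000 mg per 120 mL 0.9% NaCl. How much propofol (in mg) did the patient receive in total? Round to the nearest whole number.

Concentration = 1000 mg ÷ 120 mL = 8.333333 mg/mL
Stage 1: 21 mL/hr × 3.7 hr = 77.7 mL → 77.7 mL × 8.333333 mg/mL = 647.5 mg
Stage 2: 34.5 mL/hr × 4 hr = 138 mL → 138 mL × 8.333333 mg/mL = 1150 mg
Stage 3: 17.1 mL/hr × 7.4 hr = 126.54 mL → 126.54 mL × 8.333333 mg/mL = 1054.5 mg
Total = 647.5 + 1150 + 1054.5 = 2852 mg

2852 mg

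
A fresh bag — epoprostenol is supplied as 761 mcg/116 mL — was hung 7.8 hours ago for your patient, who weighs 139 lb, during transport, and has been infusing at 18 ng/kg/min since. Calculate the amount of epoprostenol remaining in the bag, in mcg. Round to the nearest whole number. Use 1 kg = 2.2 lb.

229 mcg

Weight = 139 lb ÷ 2.2 lb/kg = 63.18182 kg
Dose = 18 ng/kg/min × 63.18182 kg = 1137.273 ng/min
1137.273 ng/min × 60 min/hr = 68236.36 ng/hr
Concentration = 761 mcg ÷ 116 mL = 6.560345 mcg/mL = 6560.345 ng/mL
Rate = 68236.36 ng/hr ÷ 6560.345 ng/mL = 10.40134 mL/hr
Volume infused = 10.40134 mL/hr × 7.8 hr = 81.13044 mL
Volume remaining = 116 − 81.13044 = 34.86956 mL
Drug remaining = 34.86956 mL × 6560.345 ng/mL = 228756.4 ng = 228.7564 mcg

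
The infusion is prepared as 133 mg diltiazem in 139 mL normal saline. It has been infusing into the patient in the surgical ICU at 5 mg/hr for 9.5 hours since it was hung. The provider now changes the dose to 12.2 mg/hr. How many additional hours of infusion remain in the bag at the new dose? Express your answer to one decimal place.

7.0 hours

Initial rate:
Concentration = 133 mg ÷ 139 mL = 0.9568345 mg/mL
Rate = 5 mg/hr ÷ 0.9568345 mg/mL = 5.225564 mL/hr
Volume infused so far = 5.225564 mL/hr × 9.5 hr = 49.64286 mL
Volume remaining = 139 − 49.64286 = 89.35714 mL
New rate:
Rate = 12.2 mg/hr ÷ 0.9568345 mg/mL = 12.75038 mL/hr
Time remaining = 89.35714 mL ÷ 12.75038 mL/hr = 7.008197 hr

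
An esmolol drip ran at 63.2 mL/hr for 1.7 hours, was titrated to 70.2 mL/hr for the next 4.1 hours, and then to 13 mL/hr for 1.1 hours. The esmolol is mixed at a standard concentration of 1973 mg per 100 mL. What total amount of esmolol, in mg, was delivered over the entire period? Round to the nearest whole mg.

Concentration = 1973 mg ÷ 100 mL = 19.73 mg/mL
Stage 1: 63.2 mL/hr × 1.7 hr = 107.44 mL → 107.44 mL × 19.73 mg/mL = 2119.791 mg
Stage 2: 70.2 mL/hr × 4.1 hr = 287.82 mL → 287.82 mL × 19.73 mg/mL = 5678.689 mg
Stage 3: 13 mL/hr × 1.1 hr = 14.3 mL → 14.3 mL × 19.73 mg/mL = 282.139 mg
Total = 2119.791 + 5678.689 + 282.139 = 8080.619 mg

8081 mg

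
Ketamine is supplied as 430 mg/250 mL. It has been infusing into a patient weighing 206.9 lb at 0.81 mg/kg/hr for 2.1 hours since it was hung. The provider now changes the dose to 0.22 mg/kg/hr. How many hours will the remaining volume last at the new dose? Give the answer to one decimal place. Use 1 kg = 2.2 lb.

13.1 hours

Initial rate:
Weight = 206.9 lb ÷ 2.2 lb/kg = 94.04545 kg
Dose = 0.81 mg/kg/hr × 94.04545 kg = 76.17682 mg/hr
Concentration = 430 mg ÷ 250 mL = 1.72 mg/mL
Rate = 76.17682 mg/hr ÷ 1.72 mg/mL = 44.28885 mL/hr
Volume infused so far = 44.28885 mL/hr × 2.1 hr = 93.00658 mL
Volume remaining = 250 − 93.00658 = 156.9934 mL
New rate:
Dose = 0.22 mg/kg/hr × 94.04545 kg = 20.69 mg/hr
Rate = 20.69 mg/hr ÷ 1.72 mg/mL = 12.02907 mL/hr
Time remaining = 156.9934 mL ÷ 12.02907 mL/hr = 13.05117 hr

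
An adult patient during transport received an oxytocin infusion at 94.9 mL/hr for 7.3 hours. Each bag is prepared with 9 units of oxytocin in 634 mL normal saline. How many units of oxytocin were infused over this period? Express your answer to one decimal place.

9.8 units

Concentration = 9 units ÷ 634 mL = 0.01419558 units/mL = 14.19558 milliunits/mL
Drug rate = 94.9 mL/hr × 14.19558 milliunits/mL = 1347.161 milliunits/hr
Total = 1347.161 milliunits/hr × 7.3 hr = 9834.274 milliunits = 9.834274 units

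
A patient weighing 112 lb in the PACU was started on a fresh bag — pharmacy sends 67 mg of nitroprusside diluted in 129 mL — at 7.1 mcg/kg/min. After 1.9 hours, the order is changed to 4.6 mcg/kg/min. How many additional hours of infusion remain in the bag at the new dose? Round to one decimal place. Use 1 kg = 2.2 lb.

Initial rate:
Weight = 112 lb ÷ 2.2 lb/kg = 50.90909 kg
Dose = 7.1 mcg/kg/min × 50.90909 kg = 361.4545 mcg/min
361.4545 mcg/min × 60 min/hr = 21687.27 mcg/hr
Concentration = 67 mg ÷ 129 mL = 0.5193798 mg/mL = 519.3798 mcg/mL
Rate = 21687.27 mcg/hr ÷ 519.3798 mcg/mL = 41.75609 mL/hr
Volume infused so far = 41.75609 mL/hr × 1.9 hr = 79.33658 mL
Volume remaining = 129 − 79.33658 = 49.66342 mL
New rate:
Dose = 4.6 mcg/kg/min × 50.90909 kg = 234.1818 mcg/min
234.1818 mcg/min × 60 min/hr = 14050.91 mcg/hr
Rate = 14050.91 mcg/hr ÷ 519.3798 mcg/mL = 27.05324 mL/hr
Time remaining = 49.66342 mL ÷ 27.05324 mL/hr = 1.835766 hr

1.8 hours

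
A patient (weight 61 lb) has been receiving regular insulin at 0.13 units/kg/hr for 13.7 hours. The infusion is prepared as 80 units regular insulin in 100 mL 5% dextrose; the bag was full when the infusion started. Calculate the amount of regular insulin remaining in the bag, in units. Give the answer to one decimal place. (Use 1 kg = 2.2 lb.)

Weight = 61 lb ÷ 2.2 lb/kg = 27.72727 kg
Dose = 0.13 units/kg/hr × 27.72727 kg = 3.604545 units/hr
Concentration = 80 units ÷ 100 mL = 0.8 units/mL
Rate = 3.604545 units/hr ÷ 0.8 units/mL = 4.505682 mL/hr
Volume infused = 4.505682 mL/hr × 13.7 hr = 61.72784 mL
Volume remaining = 100 − 61.72784 = 38.27216 mL
Drug remaining = 38.27216 mL × 0.8 units/mL = 30.61773 units

30.6 units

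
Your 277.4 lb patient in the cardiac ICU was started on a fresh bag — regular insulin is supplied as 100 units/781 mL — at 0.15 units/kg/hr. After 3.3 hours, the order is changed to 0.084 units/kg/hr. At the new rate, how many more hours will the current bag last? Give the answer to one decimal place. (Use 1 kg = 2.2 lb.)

3.5 hours

Initial rate:
Weight = 277.4 lb ÷ 2.2 lb/kg = 126.0909 kg
Dose = 0.15 units/kg/hr × 126.0909 kg = 18.91364 units/hr
Concentration = 100 units ÷ 781 mL = 0.128041 units/mL
Rate = 18.91364 units/hr ÷ 0.128041 units/mL = 147.7155 mL/hr
Volume infused so far = 147.7155 mL/hr × 3.3 hr = 487.4611 mL
Volume remaining = 781 − 487.4611 = 293.5389 mL
New rate:
Dose = 0.084 units/kg/hr × 126.0909 kg = 10.59164 units/hr
Rate = 10.59164 units/hr ÷ 0.128041 units/mL = 82.72068 mL/hr
Time remaining = 293.5389 mL ÷ 82.72068 mL/hr = 3.548555 hr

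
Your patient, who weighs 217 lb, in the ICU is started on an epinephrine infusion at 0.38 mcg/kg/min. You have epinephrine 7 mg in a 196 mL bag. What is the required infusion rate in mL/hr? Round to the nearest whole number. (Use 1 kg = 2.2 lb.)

63 mL/hr

Weight = 217 lb ÷ 2.2 lb/kg = 98.63636 kg
Dose = 0.38 mcg/kg/min × 98.63636 kg = 37.48182 mcg/min
37.48182 mcg/min × 60 min/hr = 2248.909 mcg/hr
Concentration = 7 mg ÷ 196 mL = 0.03571429 mg/mL = 35.71429 mcg/mL
Rate = 2248.909 mcg/hr ÷ 35.71429 mcg/mL = 62.96945 mL/hr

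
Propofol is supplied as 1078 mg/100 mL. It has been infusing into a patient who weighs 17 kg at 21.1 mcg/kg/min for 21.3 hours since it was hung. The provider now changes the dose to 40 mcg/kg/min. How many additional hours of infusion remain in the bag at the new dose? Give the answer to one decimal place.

Initial rate:
Dose = 21.1 mcg/kg/min × 17 kg = 358.7 mcg/min
358.7 mcg/min × 60 min/hr = 21522 mcg/hr
Concentration = 1078 mg ÷ 100 mL = 10.78 mg/mL = 10780 mcg/mL
Rate = 21522 mcg/hr ÷ 10780 mcg/mL = 1.996475 mL/hr
Volume infused so far = 1.996475 mL/hr × 21.3 hr = 42.52492 mL
Volume remaining = 100 − 42.52492 = 57.47508 mL
New rate:
Dose = 40 mcg/kg/min × 17 kg = 680 mcg/min
680 mcg/min × 60 min/hr = 40800 mcg/hr
Rate = 40800 mcg/hr ÷ 10780 mcg/mL = 3.784787 mL/hr
Time remaining = 57.47508 mL ÷ 3.784787 mL/hr = 15.18582 hr

15.2 hours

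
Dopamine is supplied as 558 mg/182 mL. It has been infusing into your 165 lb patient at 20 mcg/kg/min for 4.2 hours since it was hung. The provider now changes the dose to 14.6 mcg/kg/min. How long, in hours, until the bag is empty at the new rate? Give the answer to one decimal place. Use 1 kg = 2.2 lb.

Initial rate:
Weight = 165 lb ÷ 2.2 lb/kg = 75 kg
Dose = 20 mcg/kg/min × 75 kg = 1500 mcg/min
1500 mcg/min × 60 min/hr = 90000 mcg/hr
Concentration = 558 mg ÷ 182 mL = 3.065934 mg/mL = 3065.934 mcg/mL
Rate = 90000 mcg/hr ÷ 3065.934 mcg/mL = 29.35484 mL/hr
Volume infused so far = 29.35484 mL/hr × 4.2 hr = 123.2903 mL
Volume remaining = 182 − 123.2903 = 58.70968 mL
New rate:
Dose = 14.6 mcg/kg/min × 75 kg = 1095 mcg/min
1095 mcg/min × 60 min/hr = 65700 mcg/hr
Rate = 65700 mcg/hr ÷ 3065.934 mcg/mL = 21.42903 mL/hr
Time remaining = 58.70968 mL ÷ 21.42903 mL/hr = 2.739726 hr

2.7 hours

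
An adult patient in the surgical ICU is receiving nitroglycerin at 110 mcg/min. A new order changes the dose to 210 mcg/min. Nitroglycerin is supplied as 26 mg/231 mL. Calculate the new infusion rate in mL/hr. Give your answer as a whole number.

210 mcg/min × 60 min/hr = 12600 mcg/hr
Concentration = 26 mg ÷ 231 mL = 0.1125541 mg/mL = 112.5541 mcg/mL
Rate = 12600 mcg/hr ÷ 112.5541 mcg/mL = 111.9462 mL/hr

112 mL/hr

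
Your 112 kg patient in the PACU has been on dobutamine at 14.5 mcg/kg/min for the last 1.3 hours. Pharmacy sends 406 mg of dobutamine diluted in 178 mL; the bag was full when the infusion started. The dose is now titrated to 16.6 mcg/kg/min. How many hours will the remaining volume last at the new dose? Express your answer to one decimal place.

Initial rate:
Dose = 14.5 mcg/kg/min × 112 kg = 1624 mcg/min
1624 mcg/min × 60 min/hr = 97440 mcg/hr
Concentration = 406 mg ÷ 178 mL = 2.280899 mg/mL = 2280.899 mcg/mL
Rate = 97440 mcg/hr ÷ 2280.899 mcg/mL = 42.72 mL/hr
Volume infused so far = 42.72 mL/hr × 1.3 hr = 55.536 mL
Volume remaining = 178 − 55.536 = 122.464 mL
New rate:
Dose = 16.6 mcg/kg/min × 112 kg = 1859.2 mcg/min
1859.2 mcg/min × 60 min/hr = 111552 mcg/hr
Rate = 111552 mcg/hr ÷ 2280.899 mcg/mL = 48.90703 mL/hr
Time remaining = 122.464 mL ÷ 48.90703 mL/hr = 2.504016 hr

2.5 hours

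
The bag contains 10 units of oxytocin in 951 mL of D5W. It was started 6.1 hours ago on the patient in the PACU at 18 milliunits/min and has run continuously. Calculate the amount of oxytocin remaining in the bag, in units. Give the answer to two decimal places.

3.41 units

18 milliunits/min × 60 min/hr = 1080 milliunits/hr
Concentration = 10 units ÷ 951 mL = 0.01051525 units/mL = 10.51525 milliunits/mL
Rate = 1080 milliunits/hr ÷ 10.51525 milliunits/mL = 102.708 mL/hr
Volume infused = 102.708 mL/hr × 6.1 hr = 626.5188 mL
Volume remaining = 951 − 626.5188 = 324.4812 mL
Drug remaining = 324.4812 mL × 10.51525 milliunits/mL = 3412 milliunits = 3.412 units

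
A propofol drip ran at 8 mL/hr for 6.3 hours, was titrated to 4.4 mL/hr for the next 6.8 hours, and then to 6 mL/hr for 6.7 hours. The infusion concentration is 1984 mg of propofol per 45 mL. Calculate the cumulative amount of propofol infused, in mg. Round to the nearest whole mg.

Concentration = 1984 mg ÷ 45 mL = 44.08889 mg/mL
Stage 1: 8 mL/hr × 6.3 hr = 50.4 mL → 50.4 mL × 44.08889 mg/mL = 2222.08 mg
Stage 2: 4.4 mL/hr × 6.8 hr = 29.92 mL → 29.92 mL × 44.08889 mg/mL = 1319.14 mg
Stage 3: 6 mL/hr × 6.7 hr = 40.2 mL → 40.2 mL × 44.08889 mg/mL = 1772.373 mg
Total = 2222.08 + 1319.14 + 1772.373 = 5313.593 mg

5314 mg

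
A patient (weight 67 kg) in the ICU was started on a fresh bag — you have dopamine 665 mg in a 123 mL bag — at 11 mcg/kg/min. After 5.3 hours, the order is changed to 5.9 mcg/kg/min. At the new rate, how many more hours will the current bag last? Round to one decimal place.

18.2 hours

Initial rate:
Dose = 11 mcg/kg/min × 67 kg = 737 mcg/min
737 mcg/min × 60 min/hr = 44220 mcg/hr
Concentration = 665 mg ÷ 123 mL = 5.406504 mg/mL = 5406.504 mcg/mL
Rate = 44220 mcg/hr ÷ 5406.504 mcg/mL = 8.179038 mL/hr
Volume infused so far = 8.179038 mL/hr × 5.3 hr = 43.3489 mL
Volume remaining = 123 − 43.3489 = 79.6511 mL
New rate:
Dose = 5.9 mcg/kg/min × 67 kg = 395.3 mcg/min
395.3 mcg/min × 60 min/hr = 23718 mcg/hr
Rate = 23718 mcg/hr ÷ 5406.504 mcg/mL = 4.386938 mL/hr
Time remaining = 79.6511 mL ÷ 4.386938 mL/hr = 18.15642 hr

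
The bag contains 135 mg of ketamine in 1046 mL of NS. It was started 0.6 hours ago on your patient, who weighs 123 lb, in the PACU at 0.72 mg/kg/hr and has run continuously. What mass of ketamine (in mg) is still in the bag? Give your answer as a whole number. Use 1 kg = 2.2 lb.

Weight = 123 lb ÷ 2.2 lb/kg = 55.90909 kg
Dose = 0.72 mg/kg/hr × 55.90909 kg = 40.25455 mg/hr
Concentration = 135 mg ÷ 1046 mL = 0.1290631 mg/mL
Rate = 40.25455 mg/hr ÷ 0.1290631 mg/mL = 311.8982 mL/hr
Volume infused = 311.8982 mL/hr × 0.6 hr = 187.1389 mL
Volume remaining = 1046 − 187.1389 = 858.8611 mL
Drug remaining = 858.8611 mL × 0.1290631 mg/mL = 110.8473 mg

111 mg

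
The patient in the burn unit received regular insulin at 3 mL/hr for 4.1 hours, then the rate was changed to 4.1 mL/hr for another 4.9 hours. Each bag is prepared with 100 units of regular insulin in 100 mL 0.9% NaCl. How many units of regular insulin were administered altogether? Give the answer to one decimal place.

Concentration = 100 units ÷ 100 mL = 1 units/mL
Stage 1: 3 mL/hr × 4.1 hr = 12.3 mL → 12.3 mL × 1 units/mL = 12.3 units
Stage 2: 4.1 mL/hr × 4.9 hr = 20.09 mL → 20.09 mL × 1 units/mL = 20.09 units
Total = 12.3 + 20.09 = 32.39 units

32.4 units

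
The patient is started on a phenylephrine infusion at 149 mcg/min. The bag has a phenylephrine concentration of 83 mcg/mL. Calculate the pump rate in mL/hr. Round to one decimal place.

149 mcg/min × 60 min/hr = 8940 mcg/hr
Rate = 8940 mcg/hr ÷ 83 mcg/mL = 107.7108 mL/hr

107.7 mL/hr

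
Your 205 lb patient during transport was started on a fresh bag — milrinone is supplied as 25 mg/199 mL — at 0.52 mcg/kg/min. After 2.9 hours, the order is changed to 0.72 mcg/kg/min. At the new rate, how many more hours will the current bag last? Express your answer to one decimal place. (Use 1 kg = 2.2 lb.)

Initial rate:
Weight = 205 lb ÷ 2.2 lb/kg = 93.18182 kg
Dose = 0.52 mcg/kg/min × 93.18182 kg = 48.45455 mcg/min
48.45455 mcg/min × 60 min/hr = 2907.273 mcg/hr
Concentration = 25 mg ÷ 199 mL = 0.1256281 mg/mL = 125.6281 mcg/mL
Rate = 2907.273 mcg/hr ÷ 125.6281 mcg/mL = 23.14189 mL/hr
Volume infused so far = 23.14189 mL/hr × 2.9 hr = 67.11148 mL
Volume remaining = 199 − 67.11148 = 131.8885 mL
New rate:
Dose = 0.72 mcg/kg/min × 93.18182 kg = 67.09091 mcg/min
67.09091 mcg/min × 60 min/hr = 4025.455 mcg/hr
Rate = 4025.455 mcg/hr ÷ 125.6281 mcg/mL = 32.04262 mL/hr
Time remaining = 131.8885 mL ÷ 32.04262 mL/hr = 4.116034 hr

4.1 hours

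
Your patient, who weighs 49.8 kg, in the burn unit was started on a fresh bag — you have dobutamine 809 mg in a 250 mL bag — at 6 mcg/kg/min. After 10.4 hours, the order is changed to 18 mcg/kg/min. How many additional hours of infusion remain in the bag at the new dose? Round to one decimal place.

Initial rate:
Dose = 6 mcg/kg/min × 49.8 kg = 298.8 mcg/min
298.8 mcg/min × 60 min/hr = 17928 mcg/hr
Concentration = 809 mg ÷ 250 mL = 3.236 mg/mL = 3236 mcg/mL
Rate = 17928 mcg/hr ÷ 3236 mcg/mL = 5.540173 mL/hr
Volume infused so far = 5.540173 mL/hr × 10.4 hr = 57.6178 mL
Volume remaining = 250 − 57.6178 = 192.3822 mL
New rate:
Dose = 18 mcg/kg/min × 49.8 kg = 896.4 mcg/min
896.4 mcg/min × 60 min/hr = 53784 mcg/hr
Rate = 53784 mcg/hr ÷ 3236 mcg/mL = 16.62052 mL/hr
Time remaining = 192.3822 mL ÷ 16.62052 mL/hr = 11.57498 hr

11.6 hours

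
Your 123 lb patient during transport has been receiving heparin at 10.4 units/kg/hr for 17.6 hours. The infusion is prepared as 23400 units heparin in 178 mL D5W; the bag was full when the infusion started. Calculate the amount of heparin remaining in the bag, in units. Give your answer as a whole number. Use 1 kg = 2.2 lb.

Weight = 123 lb ÷ 2.2 lb/kg = 55.90909 kg
Dose = 10.4 units/kg/hr × 55.90909 kg = 581.4545 units/hr
Concentration = 23400 units ÷ 178 mL = 131.4607 units/mL
Rate = 581.4545 units/hr ÷ 131.4607 units/mL = 4.42303 mL/hr
Volume infused = 4.42303 mL/hr × 17.6 hr = 77.84533 mL
Volume remaining = 178 − 77.84533 = 100.1547 mL
Drug remaining = 100.1547 mL × 131.4607 units/mL = 13166.4 units

13166 units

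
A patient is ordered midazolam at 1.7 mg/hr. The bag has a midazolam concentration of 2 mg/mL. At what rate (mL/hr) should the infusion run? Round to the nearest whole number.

1 mL/hr

Rate = 1.7 mg/hr ÷ 2 mg/mL = 0.85 mL/hr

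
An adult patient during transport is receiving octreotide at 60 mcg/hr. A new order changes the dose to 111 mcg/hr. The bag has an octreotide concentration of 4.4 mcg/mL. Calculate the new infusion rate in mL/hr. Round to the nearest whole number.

Rate = 111 mcg/hr ÷ 4.4 mcg/mL = 25.22727 mL/hr

25 mL/hr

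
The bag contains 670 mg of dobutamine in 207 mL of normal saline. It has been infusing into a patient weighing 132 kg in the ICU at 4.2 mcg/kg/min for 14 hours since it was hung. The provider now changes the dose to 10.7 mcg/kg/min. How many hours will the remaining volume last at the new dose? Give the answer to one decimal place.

Initial rate:
Dose = 4.2 mcg/kg/min × 132 kg = 554.4 mcg/min
554.4 mcg/min × 60 min/hr = 33264 mcg/hr
Concentration = 670 mg ÷ 207 mL = 3.236715 mg/mL = 3236.715 mcg/mL
Rate = 33264 mcg/hr ÷ 3236.715 mcg/mL = 10.27709 mL/hr
Volume infused so far = 10.27709 mL/hr × 14 hr = 143.8792 mL
Volume remaining = 207 − 143.8792 = 63.12079 mL
New rate:
Dose = 10.7 mcg/kg/min × 132 kg = 1412.4 mcg/min
1412.4 mcg/min × 60 min/hr = 84744 mcg/hr
Rate = 84744 mcg/hr ÷ 3236.715 mcg/mL = 26.1821 mL/hr
Time remaining = 63.12079 mL ÷ 26.1821 mL/hr = 2.410837 hr

2.4 hours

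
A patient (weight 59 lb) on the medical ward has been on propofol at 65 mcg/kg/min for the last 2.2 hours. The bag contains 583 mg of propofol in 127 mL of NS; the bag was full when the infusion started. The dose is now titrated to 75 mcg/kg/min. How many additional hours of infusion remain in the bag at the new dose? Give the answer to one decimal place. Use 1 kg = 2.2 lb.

Initial rate:
Weight = 59 lb ÷ 2.2 lb/kg = 26.81818 kg
Dose = 65 mcg/kg/min × 26.81818 kg = 1743.182 mcg/min
1743.182 mcg/min × 60 min/hr = 104590.9 mcg/hr
Concentration = 583 mg ÷ 127 mL = 4.590551 mg/mL = 4590.551 mcg/mL
Rate = 104590.9 mcg/hr ÷ 4590.551 mcg/mL = 22.78395 mL/hr
Volume infused so far = 22.78395 mL/hr × 2.2 hr = 50.1247 mL
Volume remaining = 127 − 50.1247 = 76.8753 mL
New rate:
Dose = 75 mcg/kg/min × 26.81818 kg = 2011.364 mcg/min
2011.364 mcg/min × 60 min/hr = 120681.8 mcg/hr
Rate = 120681.8 mcg/hr ÷ 4590.551 mcg/mL = 26.28918 mL/hr
Time remaining = 76.8753 mL ÷ 26.28918 mL/hr = 2.924218 hr

2.9 hours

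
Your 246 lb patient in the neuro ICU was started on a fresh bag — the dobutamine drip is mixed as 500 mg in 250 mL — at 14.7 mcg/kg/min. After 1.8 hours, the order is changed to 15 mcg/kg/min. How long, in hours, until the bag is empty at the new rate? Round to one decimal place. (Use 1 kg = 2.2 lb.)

Initial rate:
Weight = 246 lb ÷ 2.2 lb/kg = 111.8182 kg
Dose = 14.7 mcg/kg/min × 111.8182 kg = 1643.727 mcg/min
1643.727 mcg/min × 60 min/hr = 98623.64 mcg/hr
Concentration = 500 mg ÷ 250 mL = 2 mg/mL = 2000 mcg/mL
Rate = 98623.64 mcg/hr ÷ 2000 mcg/mL = 49.31182 mL/hr
Volume infused so far = 49.31182 mL/hr × 1.8 hr = 88.76127 mL
Volume remaining = 250 − 88.76127 = 161.2387 mL
New rate:
Dose = 15 mcg/kg/min × 111.8182 kg = 1677.273 mcg/min
1677.273 mcg/min × 60 min/hr = 100636.4 mcg/hr
Rate = 100636.4 mcg/hr ÷ 2000 mcg/mL = 50.31818 mL/hr
Time remaining = 161.2387 mL ÷ 50.31818 mL/hr = 3.204383 hr

3.2 hours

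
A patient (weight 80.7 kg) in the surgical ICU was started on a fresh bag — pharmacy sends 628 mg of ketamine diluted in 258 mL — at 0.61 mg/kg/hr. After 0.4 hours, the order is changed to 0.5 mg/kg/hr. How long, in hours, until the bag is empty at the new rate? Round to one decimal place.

Initial rate:
Dose = 0.61 mg/kg/hr × 80.7 kg = 49.227 mg/hr
Concentration = 628 mg ÷ 258 mL = 2.434109 mg/mL
Rate = 49.227 mg/hr ÷ 2.434109 mg/mL = 20.22383 mL/hr
Volume infused so far = 20.22383 mL/hr × 0.4 hr = 8.089532 mL
Volume remaining = 258 − 8.089532 = 249.9105 mL
New rate:
Dose = 0.5 mg/kg/hr × 80.7 kg = 40.35 mg/hr
Rate = 40.35 mg/hr ÷ 2.434109 mg/mL = 16.57691 mL/hr
Time remaining = 249.9105 mL ÷ 16.57691 mL/hr = 15.07582 hr

15.1 hours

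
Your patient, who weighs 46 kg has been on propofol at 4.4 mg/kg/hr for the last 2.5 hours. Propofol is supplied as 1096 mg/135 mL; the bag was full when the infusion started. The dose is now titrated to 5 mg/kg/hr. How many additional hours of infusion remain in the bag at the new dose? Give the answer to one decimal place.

2.6 hours

Initial rate:
Dose = 4.4 mg/kg/hr × 46 kg = 202.4 mg/hr
Concentration = 1096 mg ÷ 135 mL = 8.118519 mg/mL
Rate = 202.4 mg/hr ÷ 8.118519 mg/mL = 24.93066 mL/hr
Volume infused so far = 24.93066 mL/hr × 2.5 hr = 62.32664 mL
Volume remaining = 135 − 62.32664 = 72.67336 mL
New rate:
Dose = 5 mg/kg/hr × 46 kg = 230 mg/hr
Rate = 230 mg/hr ÷ 8.118519 mg/mL = 28.33029 mL/hr
Time remaining = 72.67336 mL ÷ 28.33029 mL/hr = 2.565217 hr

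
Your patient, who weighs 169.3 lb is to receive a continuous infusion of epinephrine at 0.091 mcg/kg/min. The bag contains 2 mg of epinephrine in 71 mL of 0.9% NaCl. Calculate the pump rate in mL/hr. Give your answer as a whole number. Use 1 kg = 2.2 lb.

Weight = 169.3 lb ÷ 2.2 lb/kg = 76.95455 kg
Dose = 0.091 mcg/kg/min × 76.95455 kg = 7.002864 mcg/min
7.002864 mcg/min × 60 min/hr = 420.1718 mcg/hr
Concentration = 2 mg ÷ 71 mL = 0.02816901 mg/mL = 28.16901 mcg/mL
Rate = 420.1718 mcg/hr ÷ 28.16901 mcg/mL = 14.9161 mL/hr

15 mL/hr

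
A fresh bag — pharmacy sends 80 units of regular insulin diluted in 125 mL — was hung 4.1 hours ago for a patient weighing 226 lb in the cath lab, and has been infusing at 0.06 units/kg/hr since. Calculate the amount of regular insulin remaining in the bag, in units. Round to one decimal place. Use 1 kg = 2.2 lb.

Weight = 226 lb ÷ 2.2 lb/kg = 102.7273 kg
Dose = 0.06 units/kg/hr × 102.7273 kg = 6.163636 units/hr
Concentration = 80 units ÷ 125 mL = 0.64 units/mL
Rate = 6.163636 units/hr ÷ 0.64 units/mL = 9.630682 mL/hr
Volume infused = 9.630682 mL/hr × 4.1 hr = 39.4858 mL
Volume remaining = 125 − 39.4858 = 85.5142 mL
Drug remaining = 85.5142 mL × 0.64 units/mL = 54.72909 units

54.7 units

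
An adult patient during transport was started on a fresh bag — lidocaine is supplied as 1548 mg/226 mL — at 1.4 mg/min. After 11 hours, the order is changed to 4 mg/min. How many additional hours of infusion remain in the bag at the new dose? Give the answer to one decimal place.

2.6 hours

Initial rate:
1.4 mg/min × 60 min/hr = 84 mg/hr
Concentration = 1548 mg ÷ 226 mL = 6.849558 mg/mL
Rate = 84 mg/hr ÷ 6.849558 mg/mL = 12.26357 mL/hr
Volume infused so far = 12.26357 mL/hr × 11 hr = 134.8992 mL
Volume remaining = 226 − 134.8992 = 91.10078 mL
New rate:
4 mg/min × 60 min/hr = 240 mg/hr
Rate = 240 mg/hr ÷ 6.849558 mg/mL = 35.03876 mL/hr
Time remaining = 91.10078 mL ÷ 35.03876 mL/hr = 2.6 hr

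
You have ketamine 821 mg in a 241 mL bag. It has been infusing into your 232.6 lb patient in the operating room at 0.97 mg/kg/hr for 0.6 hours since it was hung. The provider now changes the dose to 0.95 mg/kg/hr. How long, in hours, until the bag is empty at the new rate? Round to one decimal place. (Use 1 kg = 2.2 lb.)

Initial rate:
Weight = 232.6 lb ÷ 2.2 lb/kg = 105.7273 kg
Dose = 0.97 mg/kg/hr × 105.7273 kg = 102.5555 mg/hr
Concentration = 821 mg ÷ 241 mL = 3.406639 mg/mL
Rate = 102.5555 mg/hr ÷ 3.406639 mg/mL = 30.10459 mL/hr
Volume infused so far = 30.10459 mL/hr × 0.6 hr = 18.06275 mL
Volume remaining = 241 − 18.06275 = 222.9372 mL
New rate:
Dose = 0.95 mg/kg/hr × 105.7273 kg = 100.4409 mg/hr
Rate = 100.4409 mg/hr ÷ 3.406639 mg/mL = 29.48387 mL/hr
Time remaining = 222.9372 mL ÷ 29.48387 mL/hr = 7.561329 hr

7.6 hours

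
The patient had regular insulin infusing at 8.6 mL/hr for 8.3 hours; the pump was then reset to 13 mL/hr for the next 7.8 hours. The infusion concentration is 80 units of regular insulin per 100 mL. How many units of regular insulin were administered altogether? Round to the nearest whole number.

Concentration = 80 units ÷ 100 mL = 0.8 units/mL
Stage 1: 8.6 mL/hr × 8.3 hr = 71.38 mL → 71.38 mL × 0.8 units/mL = 57.104 units
Stage 2: 13 mL/hr × 7.8 hr = 101.4 mL → 101.4 mL × 0.8 units/mL = 81.12 units
Total = 57.104 + 81.12 = 138.224 units

138 units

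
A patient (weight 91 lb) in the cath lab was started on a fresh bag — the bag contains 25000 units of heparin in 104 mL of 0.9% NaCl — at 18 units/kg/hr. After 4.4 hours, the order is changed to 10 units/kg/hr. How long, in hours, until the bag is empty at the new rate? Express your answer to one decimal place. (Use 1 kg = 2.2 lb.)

52.5 hours

Initial rate:
Weight = 91 lb ÷ 2.2 lb/kg = 41.36364 kg
Dose = 18 units/kg/hr × 41.36364 kg = 744.5455 units/hr
Concentration = 25000 units ÷ 104 mL = 240.3846 units/mL
Rate = 744.5455 units/hr ÷ 240.3846 units/mL = 3.097309 mL/hr
Volume infused so far = 3.097309 mL/hr × 4.4 hr = 13.62816 mL
Volume remaining = 104 − 13.62816 = 90.37184 mL
New rate:
Dose = 10 units/kg/hr × 41.36364 kg = 413.6364 units/hr
Rate = 413.6364 units/hr ÷ 240.3846 units/mL = 1.720727 mL/hr
Time remaining = 90.37184 mL ÷ 1.720727 mL/hr = 52.51956 hr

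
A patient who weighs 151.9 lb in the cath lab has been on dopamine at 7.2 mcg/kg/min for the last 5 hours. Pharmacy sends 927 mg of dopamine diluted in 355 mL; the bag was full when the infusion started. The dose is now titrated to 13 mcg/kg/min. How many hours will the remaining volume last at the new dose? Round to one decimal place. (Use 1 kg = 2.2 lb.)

14.4 hours

Initial rate:
Weight = 151.9 lb ÷ 2.2 lb/kg = 69.04545 kg
Dose = 7.2 mcg/kg/min × 69.04545 kg = 497.1273 mcg/min
497.1273 mcg/min × 60 min/hr = 29827.64 mcg/hr
Concentration = 927 mg ÷ 355 mL = 2.611268 mg/mL = 2611.268 mcg/mL
Rate = 29827.64 mcg/hr ÷ 2611.268 mcg/mL = 11.42267 mL/hr
Volume infused so far = 11.42267 mL/hr × 5 hr = 57.11333 mL
Volume remaining = 355 − 57.11333 = 297.8867 mL
New rate:
Dose = 13 mcg/kg/min × 69.04545 kg = 897.5909 mcg/min
897.5909 mcg/min × 60 min/hr = 53855.45 mcg/hr
Rate = 53855.45 mcg/hr ÷ 2611.268 mcg/mL = 20.62426 mL/hr
Time remaining = 297.8867 mL ÷ 20.62426 mL/hr = 14.44351 hr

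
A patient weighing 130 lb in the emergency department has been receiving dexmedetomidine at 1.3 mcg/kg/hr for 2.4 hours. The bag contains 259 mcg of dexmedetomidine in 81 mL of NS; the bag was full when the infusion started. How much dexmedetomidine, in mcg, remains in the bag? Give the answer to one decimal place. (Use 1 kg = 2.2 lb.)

74.6 mcg

Weight = 130 lb ÷ 2.2 lb/kg = 59.09091 kg
Dose = 1.3 mcg/kg/hr × 59.09091 kg = 76.81818 mcg/hr
Concentration = 259 mcg ÷ 81 mL = 3.197531 mcg/mL
Rate = 76.81818 mcg/hr ÷ 3.197531 mcg/mL = 24.02422 mL/hr
Volume infused = 24.02422 mL/hr × 2.4 hr = 57.65813 mL
Volume remaining = 81 − 57.65813 = 23.34187 mL
Drug remaining = 23.34187 mL × 3.197531 mcg/mL = 74.63636 mcg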